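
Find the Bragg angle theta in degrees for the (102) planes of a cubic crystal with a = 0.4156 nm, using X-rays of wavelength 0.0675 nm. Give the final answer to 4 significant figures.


d = a / sqrt(h^2+k^2+l^2)
d = 0.4156 / sqrt(5) = 0.185862 nm
lambda = 2*d*sin(theta)  =>  sin(theta) = lambda / (2*d)
sin(theta) = 0.0675 / (2 * 0.185862) = 0.181586
theta = 10.46 deg


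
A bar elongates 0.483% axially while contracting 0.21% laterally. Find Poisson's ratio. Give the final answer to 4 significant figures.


nu = -epsilon_lat / epsilon_axial
Lateral strain is contraction (negative), so using magnitudes:
nu = 0.21 / 0.483
nu = 0.4348


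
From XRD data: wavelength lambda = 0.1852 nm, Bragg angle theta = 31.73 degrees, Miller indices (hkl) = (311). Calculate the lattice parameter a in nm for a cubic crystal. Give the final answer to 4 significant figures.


d = lambda / (2*sin(theta))
d = 0.1852 / (2*sin(31.73 deg))
d = 0.176073 nm
a = d * sqrt(h^2+k^2+l^2) = 0.176073 * sqrt(11)
a = 0.584 nm


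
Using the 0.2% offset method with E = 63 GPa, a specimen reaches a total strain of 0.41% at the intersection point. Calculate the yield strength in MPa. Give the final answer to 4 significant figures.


Offset strain = 0.002
Elastic strain at yield = total_strain - offset = 4.1e-03 - 0.002 = 2.1e-03
sigma_y = E * elastic_strain = 63000 * 2.1e-03
sigma_y = 132.3 MPa


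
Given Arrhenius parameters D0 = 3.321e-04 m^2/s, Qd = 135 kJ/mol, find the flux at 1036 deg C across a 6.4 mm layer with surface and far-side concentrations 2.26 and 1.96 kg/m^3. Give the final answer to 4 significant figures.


Step 1: D = D0 * exp(-Qd/(R*T))
T = 1036 + 273.15 = 1309.15 K
D = 3.321e-04 * exp(-135e3 / (8.314 * 1309.15)) = 1.36339e-09 m^2/s
Step 2: J = D * (C1 - C2) / dx
J = 1.36339e-09 * (2.26 - 1.96) / 6.4e-03
J = 6.391e-08 kg/(m^2*s)


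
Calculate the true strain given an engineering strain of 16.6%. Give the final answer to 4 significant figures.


epsilon_true = ln(1 + epsilon_eng)
epsilon_true = ln(1 + 0.166)
epsilon_true = 0.1536


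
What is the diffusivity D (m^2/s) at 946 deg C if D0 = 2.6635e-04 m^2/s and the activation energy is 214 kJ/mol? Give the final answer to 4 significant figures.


D = D0 * exp(-Qd / (R*T))
T = 1219.15 K
D = 2.6635e-04 * exp(-214e3 / (8.314 * 1219.15))
D = 1.804e-13 m^2/s


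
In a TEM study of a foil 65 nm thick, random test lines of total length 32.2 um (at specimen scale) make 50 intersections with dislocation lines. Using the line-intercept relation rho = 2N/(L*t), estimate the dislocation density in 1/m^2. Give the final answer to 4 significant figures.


rho = 2N / (L * t)
L = 32.2 um = 3.22e-05 m, t = 65 nm = 6.5e-08 m
rho = 2 * 50 / (3.22e-05 * 6.5e-08)
rho = 4.778e+13 1/m^2


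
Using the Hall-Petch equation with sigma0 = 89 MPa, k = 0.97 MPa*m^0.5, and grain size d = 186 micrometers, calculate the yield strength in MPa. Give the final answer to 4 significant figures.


sigma_y = sigma0 + k / sqrt(d)
d = 186 um = 1.86e-04 m
sigma_y = 89 + 0.97 / sqrt(1.86e-04)
sigma_y = 160.1 MPa


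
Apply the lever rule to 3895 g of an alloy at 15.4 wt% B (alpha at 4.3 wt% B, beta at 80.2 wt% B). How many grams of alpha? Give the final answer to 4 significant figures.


f_alpha = (C_beta - C0) / (C_beta - C_alpha)
f_alpha = (80.2 - 15.4) / (80.2 - 4.3) = 0.853755
m_alpha = f_alpha * m_total = 0.853755 * 3895 = 3325 g


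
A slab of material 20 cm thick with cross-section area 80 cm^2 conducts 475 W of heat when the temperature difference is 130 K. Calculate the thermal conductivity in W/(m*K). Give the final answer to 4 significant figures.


k = Q*L / (A*dT)
L = 0.2 m, A = 8e-03 m^2
k = 475 * 0.2 / (8e-03 * 130)
k = 91.35 W/(m*K)


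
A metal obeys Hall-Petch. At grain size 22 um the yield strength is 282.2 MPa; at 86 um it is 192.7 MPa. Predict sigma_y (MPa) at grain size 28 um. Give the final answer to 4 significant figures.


sigma_y = sigma0 + k / sqrt(d)
1/sqrt(d1) = 1/sqrt(2.2e-05) = 213.201;  1/sqrt(d2) = 107.833
k = (sigma1 - sigma2) / (1/sqrt(d1) - 1/sqrt(d2)) = (282.2 - 192.7) / (213.201 - 107.833) = 0.849404 MPa*m^0.5
sigma0 = sigma1 - k/sqrt(d1) = 282.2 - 0.849404*213.201 = 101.106 MPa
sigma_y(d3) = 101.106 + 0.849404 / sqrt(2.8e-05) = 261.6 MPa


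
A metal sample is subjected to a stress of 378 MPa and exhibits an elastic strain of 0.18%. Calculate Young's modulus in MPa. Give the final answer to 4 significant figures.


E = sigma / epsilon
epsilon = 0.18% = 1.8e-03
E = 378 / 1.8e-03
E = 210000 MPa


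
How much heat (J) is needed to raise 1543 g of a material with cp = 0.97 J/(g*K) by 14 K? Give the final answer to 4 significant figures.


Q = m * cp * dT
Q = 1543 * 0.97 * 14
Q = 20950 J


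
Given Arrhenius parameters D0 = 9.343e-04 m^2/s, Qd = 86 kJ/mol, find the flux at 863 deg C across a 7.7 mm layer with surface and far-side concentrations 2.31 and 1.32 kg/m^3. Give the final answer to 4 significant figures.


Step 1: D = D0 * exp(-Qd/(R*T))
T = 863 + 273.15 = 1136.15 K
D = 9.343e-04 * exp(-86e3 / (8.314 * 1136.15)) = 1.03868e-07 m^2/s
Step 2: J = D * (C1 - C2) / dx
J = 1.03868e-07 * (2.31 - 1.32) / 7.7e-03
J = 1.335e-05 kg/(m^2*s)


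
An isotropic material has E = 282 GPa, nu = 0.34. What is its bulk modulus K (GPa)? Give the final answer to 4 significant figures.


K = E / (3*(1-2*nu))
K = 282 / (3*(1-2*0.34))
K = 293.8 GPa


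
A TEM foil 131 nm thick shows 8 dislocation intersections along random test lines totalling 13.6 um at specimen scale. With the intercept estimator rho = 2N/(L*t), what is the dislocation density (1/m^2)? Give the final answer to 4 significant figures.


rho = 2N / (L * t)
L = 13.6 um = 1.36e-05 m, t = 131 nm = 1.31e-07 m
rho = 2 * 8 / (1.36e-05 * 1.31e-07)
rho = 8.981e+12 1/m^2


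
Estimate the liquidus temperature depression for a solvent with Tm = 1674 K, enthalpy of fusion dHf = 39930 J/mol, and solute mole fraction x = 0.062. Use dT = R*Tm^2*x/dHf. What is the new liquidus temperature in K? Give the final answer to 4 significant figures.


dT = R*Tm^2*x / dHf
dT = 8.314 * 1674^2 * 0.062 / 39930
dT = 36.1754 K
T_new = 1674 - 36.1754 = 1638 K


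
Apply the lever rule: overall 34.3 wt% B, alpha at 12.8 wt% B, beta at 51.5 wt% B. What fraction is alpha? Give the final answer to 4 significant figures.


f_alpha = (C_beta - C0) / (C_beta - C_alpha)
f_alpha = (51.5 - 34.3) / (51.5 - 12.8)
f_alpha = 0.4444


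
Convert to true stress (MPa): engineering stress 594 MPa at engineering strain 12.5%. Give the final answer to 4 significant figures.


sigma_true = sigma_eng * (1 + epsilon_eng)
sigma_true = 594 * (1 + 0.125)
sigma_true = 668.3 MPa


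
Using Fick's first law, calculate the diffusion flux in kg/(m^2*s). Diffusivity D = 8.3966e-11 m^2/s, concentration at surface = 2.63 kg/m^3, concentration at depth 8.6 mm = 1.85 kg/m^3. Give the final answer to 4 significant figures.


J = -D * (dC/dx) = D * (C1 - C2) / dx
J = 8.3966e-11 * (2.63 - 1.85) / 8.6e-03
J = 7.616e-09 kg/(m^2*s)


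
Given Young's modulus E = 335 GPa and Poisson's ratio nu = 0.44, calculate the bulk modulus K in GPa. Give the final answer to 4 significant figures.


K = E / (3*(1-2*nu))
K = 335 / (3*(1-2*0.44))
K = 930.6 GPa


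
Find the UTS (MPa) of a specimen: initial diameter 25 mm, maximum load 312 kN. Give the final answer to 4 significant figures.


A0 = pi*(d/2)^2 = pi*(25/2)^2 = 490.874 mm^2
UTS = F_max / A0 = 312*1000 / 490.874
UTS = 635.6 MPa


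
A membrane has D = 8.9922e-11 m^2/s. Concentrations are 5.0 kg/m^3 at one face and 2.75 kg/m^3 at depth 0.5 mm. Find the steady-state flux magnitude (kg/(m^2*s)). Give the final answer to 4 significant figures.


J = -D * (dC/dx) = D * (C1 - C2) / dx
J = 8.9922e-11 * (5.0 - 2.75) / 5e-04
J = 4.046e-07 kg/(m^2*s)


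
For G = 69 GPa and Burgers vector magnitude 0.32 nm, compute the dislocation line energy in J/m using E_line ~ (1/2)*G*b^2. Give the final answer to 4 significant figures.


E = G*b^2/2
b = 0.32 nm = 3.2e-10 m
G = 69 GPa = 6.9e+10 Pa
E = 0.5 * 6.9e+10 * (3.2e-10)^2
E = 3.533e-09 J/m


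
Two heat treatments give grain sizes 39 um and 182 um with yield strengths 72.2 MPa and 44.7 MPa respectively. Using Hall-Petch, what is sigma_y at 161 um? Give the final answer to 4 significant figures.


sigma_y = sigma0 + k / sqrt(d)
1/sqrt(d1) = 1/sqrt(3.9e-05) = 160.128;  1/sqrt(d2) = 74.1249
k = (sigma1 - sigma2) / (1/sqrt(d1) - 1/sqrt(d2)) = (72.2 - 44.7) / (160.128 - 74.1249) = 0.319755 MPa*m^0.5
sigma0 = sigma1 - k/sqrt(d1) = 72.2 - 0.319755*160.128 = 20.9981 MPa
sigma_y(d3) = 20.9981 + 0.319755 / sqrt(1.61e-04) = 46.2 MPa


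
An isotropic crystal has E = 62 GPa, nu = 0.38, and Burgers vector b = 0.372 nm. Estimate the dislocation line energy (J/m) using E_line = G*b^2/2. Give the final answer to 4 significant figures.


Step 1: G = E / (2*(1+nu))
G = 62 / (2*(1+0.38)) = 22.4638 GPa = 2.24638e+10 Pa
Step 2: E_line = G*b^2/2
b = 0.372 nm = 3.72e-10 m
E_line = 0.5 * 2.24638e+10 * (3.72e-10)^2 = 1.554e-09 J/m


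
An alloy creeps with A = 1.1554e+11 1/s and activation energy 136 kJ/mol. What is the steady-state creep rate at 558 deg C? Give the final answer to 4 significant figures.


rate = A * exp(-Q / (R*T))
T = 558 + 273.15 = 831.15 K
rate = 1.1554e+11 * exp(-136e3 / (8.314 * 831.15))
rate = 327.6 1/s


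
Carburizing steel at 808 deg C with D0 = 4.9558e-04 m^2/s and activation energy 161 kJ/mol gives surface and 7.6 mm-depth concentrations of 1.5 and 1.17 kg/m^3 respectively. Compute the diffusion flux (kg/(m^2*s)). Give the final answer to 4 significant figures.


Step 1: D = D0 * exp(-Qd/(R*T))
T = 808 + 273.15 = 1081.15 K
D = 4.9558e-04 * exp(-161e3 / (8.314 * 1081.15)) = 8.24679e-12 m^2/s
Step 2: J = D * (C1 - C2) / dx
J = 8.24679e-12 * (1.5 - 1.17) / 7.6e-03
J = 3.581e-10 kg/(m^2*s)


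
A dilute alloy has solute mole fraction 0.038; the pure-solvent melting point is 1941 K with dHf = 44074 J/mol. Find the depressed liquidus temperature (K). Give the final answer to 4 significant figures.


dT = R*Tm^2*x / dHf
dT = 8.314 * 1941^2 * 0.038 / 44074
dT = 27.0061 K
T_new = 1941 - 27.0061 = 1914 K


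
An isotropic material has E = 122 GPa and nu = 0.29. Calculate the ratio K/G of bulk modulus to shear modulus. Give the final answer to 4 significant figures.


G = E / (2*(1+nu))
G = 122 / (2*(1+0.29)) = 47.2868 GPa
K = E / (3*(1-2*nu))
K = 122 / (3*(1-2*0.29)) = 96.8254 GPa
K/G = 96.8254 / 47.2868 = 2.048


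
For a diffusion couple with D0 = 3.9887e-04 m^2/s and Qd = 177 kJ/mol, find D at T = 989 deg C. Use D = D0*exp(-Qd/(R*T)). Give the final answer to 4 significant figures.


D = D0 * exp(-Qd / (R*T))
T = 1262.15 K
D = 3.9887e-04 * exp(-177e3 / (8.314 * 1262.15))
D = 1.885e-11 m^2/s


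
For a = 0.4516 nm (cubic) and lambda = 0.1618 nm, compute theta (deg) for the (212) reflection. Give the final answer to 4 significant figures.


d = a / sqrt(h^2+k^2+l^2)
d = 0.4516 / sqrt(9) = 0.150533 nm
lambda = 2*d*sin(theta)  =>  sin(theta) = lambda / (2*d)
sin(theta) = 0.1618 / (2 * 0.150533) = 0.537422
theta = 32.51 deg


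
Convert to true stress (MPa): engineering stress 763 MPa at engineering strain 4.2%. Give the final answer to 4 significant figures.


sigma_true = sigma_eng * (1 + epsilon_eng)
sigma_true = 763 * (1 + 0.042)
sigma_true = 795 MPa


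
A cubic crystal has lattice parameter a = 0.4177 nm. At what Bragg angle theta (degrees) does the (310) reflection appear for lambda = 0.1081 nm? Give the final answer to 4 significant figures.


d = a / sqrt(h^2+k^2+l^2)
d = 0.4177 / sqrt(10) = 0.132088 nm
lambda = 2*d*sin(theta)  =>  sin(theta) = lambda / (2*d)
sin(theta) = 0.1081 / (2 * 0.132088) = 0.409196
theta = 24.15 deg


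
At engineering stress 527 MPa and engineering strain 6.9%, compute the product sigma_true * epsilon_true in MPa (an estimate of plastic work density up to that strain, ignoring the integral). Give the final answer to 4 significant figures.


sigma_true = sigma_eng * (1 + epsilon_eng)
sigma_true = 527 * (1 + 0.069) = 563.363 MPa
epsilon_true = ln(1 + epsilon_eng)
epsilon_true = ln(1 + 0.069) = 0.0667236
sigma_true * epsilon_true = 563.363 * 0.0667236 = 37.59 MPa


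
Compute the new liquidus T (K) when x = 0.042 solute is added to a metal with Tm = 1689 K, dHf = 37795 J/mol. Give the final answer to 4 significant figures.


dT = R*Tm^2*x / dHf
dT = 8.314 * 1689^2 * 0.042 / 37795
dT = 26.3563 K
T_new = 1689 - 26.3563 = 1663 K


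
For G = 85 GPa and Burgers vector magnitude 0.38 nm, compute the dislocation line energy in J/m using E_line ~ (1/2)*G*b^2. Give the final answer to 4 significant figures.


E = G*b^2/2
b = 0.38 nm = 3.8e-10 m
G = 85 GPa = 8.5e+10 Pa
E = 0.5 * 8.5e+10 * (3.8e-10)^2
E = 6.137e-09 J/m


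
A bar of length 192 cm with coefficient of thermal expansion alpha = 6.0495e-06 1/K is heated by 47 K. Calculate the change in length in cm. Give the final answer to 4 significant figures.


dL = L0 * alpha * dT
dL = 192 * 6.0495e-06 * 47
dL = 0.05459 cm


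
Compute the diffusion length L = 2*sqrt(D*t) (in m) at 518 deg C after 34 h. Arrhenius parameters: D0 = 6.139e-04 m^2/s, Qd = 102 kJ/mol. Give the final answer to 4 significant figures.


Step 1: D = D0 * exp(-Qd/(R*T))
T = 791.15 K
D = 6.139e-04 * exp(-102e3 / (8.314 * 791.15)) = 1.13094e-10 m^2/s
Step 2: L = 2*sqrt(D*t)
t = 34 h = 122400 s
L = 2*sqrt(1.13094e-10 * 122400) = 7.441e-03 m


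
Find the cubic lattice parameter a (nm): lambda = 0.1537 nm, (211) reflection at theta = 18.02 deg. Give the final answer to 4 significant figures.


d = lambda / (2*sin(theta))
d = 0.1537 / (2*sin(18.02 deg))
d = 0.248425 nm
a = d * sqrt(h^2+k^2+l^2) = 0.248425 * sqrt(6)
a = 0.6085 nm


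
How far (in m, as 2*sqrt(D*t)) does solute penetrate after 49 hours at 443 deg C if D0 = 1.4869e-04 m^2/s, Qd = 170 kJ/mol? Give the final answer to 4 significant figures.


Step 1: D = D0 * exp(-Qd/(R*T))
T = 716.15 K
D = 1.4869e-04 * exp(-170e3 / (8.314 * 716.15)) = 5.92042e-17 m^2/s
Step 2: L = 2*sqrt(D*t)
t = 49 h = 176400 s
L = 2*sqrt(5.92042e-17 * 176400) = 6.463e-06 m


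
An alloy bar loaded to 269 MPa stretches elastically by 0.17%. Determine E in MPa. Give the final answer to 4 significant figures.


E = sigma / epsilon
epsilon = 0.17% = 1.7e-03
E = 269 / 1.7e-03
E = 158200 MPa


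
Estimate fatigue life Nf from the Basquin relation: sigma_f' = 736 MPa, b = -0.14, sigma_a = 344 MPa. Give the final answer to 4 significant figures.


sigma_a = sigma_f' * (2*Nf)^b
2*Nf = (sigma_a / sigma_f')^(1/b)
2*Nf = (344 / 736)^(1/-0.14)
2*Nf = 228.783
Nf = 114.4 cycles


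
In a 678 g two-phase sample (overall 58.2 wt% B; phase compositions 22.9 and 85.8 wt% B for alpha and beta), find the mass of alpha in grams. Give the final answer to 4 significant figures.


f_alpha = (C_beta - C0) / (C_beta - C_alpha)
f_alpha = (85.8 - 58.2) / (85.8 - 22.9) = 0.438792
m_alpha = f_alpha * m_total = 0.438792 * 678 = 297.5 g


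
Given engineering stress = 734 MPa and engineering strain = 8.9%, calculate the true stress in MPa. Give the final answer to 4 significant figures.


sigma_true = sigma_eng * (1 + epsilon_eng)
sigma_true = 734 * (1 + 0.089)
sigma_true = 799.3 MPa


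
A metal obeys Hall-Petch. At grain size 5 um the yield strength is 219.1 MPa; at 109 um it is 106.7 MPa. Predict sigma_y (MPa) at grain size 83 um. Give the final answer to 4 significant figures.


sigma_y = sigma0 + k / sqrt(d)
1/sqrt(d1) = 1/sqrt(5e-06) = 447.214;  1/sqrt(d2) = 95.7826
k = (sigma1 - sigma2) / (1/sqrt(d1) - 1/sqrt(d2)) = (219.1 - 106.7) / (447.214 - 95.7826) = 0.319835 MPa*m^0.5
sigma0 = sigma1 - k/sqrt(d1) = 219.1 - 0.319835*447.214 = 76.0653 MPa
sigma_y(d3) = 76.0653 + 0.319835 / sqrt(8.3e-05) = 111.2 MPa


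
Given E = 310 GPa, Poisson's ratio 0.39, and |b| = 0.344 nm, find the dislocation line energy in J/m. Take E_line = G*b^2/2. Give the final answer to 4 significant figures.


Step 1: G = E / (2*(1+nu))
G = 310 / (2*(1+0.39)) = 111.511 GPa = 1.11511e+11 Pa
Step 2: E_line = G*b^2/2
b = 0.344 nm = 3.44e-10 m
E_line = 0.5 * 1.11511e+11 * (3.44e-10)^2 = 6.598e-09 J/m


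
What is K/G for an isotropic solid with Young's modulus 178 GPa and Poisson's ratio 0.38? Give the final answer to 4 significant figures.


G = E / (2*(1+nu))
G = 178 / (2*(1+0.38)) = 64.4928 GPa
K = E / (3*(1-2*nu))
K = 178 / (3*(1-2*0.38)) = 247.222 GPa
K/G = 247.222 / 64.4928 = 3.833


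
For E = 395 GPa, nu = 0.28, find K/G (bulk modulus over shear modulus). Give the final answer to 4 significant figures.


G = E / (2*(1+nu))
G = 395 / (2*(1+0.28)) = 154.297 GPa
K = E / (3*(1-2*nu))
K = 395 / (3*(1-2*0.28)) = 299.242 GPa
K/G = 299.242 / 154.297 = 1.939


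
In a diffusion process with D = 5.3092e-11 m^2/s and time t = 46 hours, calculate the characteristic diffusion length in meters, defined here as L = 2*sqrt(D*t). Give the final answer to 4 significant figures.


t = 46 hr = 165600 s
Diffusion length = 2*sqrt(D*t)
= 2*sqrt(5.3092e-11 * 165600)
= 5.93e-03 m


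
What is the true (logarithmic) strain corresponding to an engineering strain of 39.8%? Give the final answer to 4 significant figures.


epsilon_true = ln(1 + epsilon_eng)
epsilon_true = ln(1 + 0.398)
epsilon_true = 0.335


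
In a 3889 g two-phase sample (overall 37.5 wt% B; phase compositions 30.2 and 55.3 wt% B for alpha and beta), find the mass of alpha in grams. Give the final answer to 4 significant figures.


f_alpha = (C_beta - C0) / (C_beta - C_alpha)
f_alpha = (55.3 - 37.5) / (55.3 - 30.2) = 0.709163
m_alpha = f_alpha * m_total = 0.709163 * 3889 = 2758 g


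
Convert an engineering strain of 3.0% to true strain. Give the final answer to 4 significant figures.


epsilon_true = ln(1 + epsilon_eng)
epsilon_true = ln(1 + 0.03)
epsilon_true = 0.02956


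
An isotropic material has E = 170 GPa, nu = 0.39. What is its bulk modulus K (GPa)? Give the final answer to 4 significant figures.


K = E / (3*(1-2*nu))
K = 170 / (3*(1-2*0.39))
K = 257.6 GPa


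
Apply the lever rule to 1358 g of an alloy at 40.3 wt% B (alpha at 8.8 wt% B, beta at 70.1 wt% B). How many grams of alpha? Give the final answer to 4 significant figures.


f_alpha = (C_beta - C0) / (C_beta - C_alpha)
f_alpha = (70.1 - 40.3) / (70.1 - 8.8) = 0.486134
m_alpha = f_alpha * m_total = 0.486134 * 1358 = 660.2 g


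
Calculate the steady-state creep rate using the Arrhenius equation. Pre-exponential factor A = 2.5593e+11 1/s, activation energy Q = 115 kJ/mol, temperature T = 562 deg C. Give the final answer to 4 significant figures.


rate = A * exp(-Q / (R*T))
T = 562 + 273.15 = 835.15 K
rate = 2.5593e+11 * exp(-115e3 / (8.314 * 835.15))
rate = 16410 1/s


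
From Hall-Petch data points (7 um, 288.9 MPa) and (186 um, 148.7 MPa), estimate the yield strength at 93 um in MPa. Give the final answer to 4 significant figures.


sigma_y = sigma0 + k / sqrt(d)
1/sqrt(d1) = 1/sqrt(7e-06) = 377.964;  1/sqrt(d2) = 73.3236
k = (sigma1 - sigma2) / (1/sqrt(d1) - 1/sqrt(d2)) = (288.9 - 148.7) / (377.964 - 73.3236) = 0.460214 MPa*m^0.5
sigma0 = sigma1 - k/sqrt(d1) = 288.9 - 0.460214*377.964 = 114.955 MPa
sigma_y(d3) = 114.955 + 0.460214 / sqrt(9.3e-05) = 162.7 MPa


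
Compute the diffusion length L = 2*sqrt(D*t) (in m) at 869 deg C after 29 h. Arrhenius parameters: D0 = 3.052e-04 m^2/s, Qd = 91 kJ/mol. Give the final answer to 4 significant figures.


Step 1: D = D0 * exp(-Qd/(R*T))
T = 1142.15 K
D = 3.052e-04 * exp(-91e3 / (8.314 * 1142.15)) = 2.10221e-08 m^2/s
Step 2: L = 2*sqrt(D*t)
t = 29 h = 104400 s
L = 2*sqrt(2.10221e-08 * 104400) = 0.0937 m


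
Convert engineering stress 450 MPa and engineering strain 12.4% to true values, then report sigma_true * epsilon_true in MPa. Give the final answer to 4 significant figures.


sigma_true = sigma_eng * (1 + epsilon_eng)
sigma_true = 450 * (1 + 0.124) = 505.8 MPa
epsilon_true = ln(1 + epsilon_eng)
epsilon_true = ln(1 + 0.124) = 0.116894
sigma_true * epsilon_true = 505.8 * 0.116894 = 59.12 MPa


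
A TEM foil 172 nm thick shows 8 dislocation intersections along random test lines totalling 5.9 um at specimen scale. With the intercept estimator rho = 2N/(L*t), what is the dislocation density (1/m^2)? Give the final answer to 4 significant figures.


rho = 2N / (L * t)
L = 5.9 um = 5.9e-06 m, t = 172 nm = 1.72e-07 m
rho = 2 * 8 / (5.9e-06 * 1.72e-07)
rho = 1.577e+13 1/m^2


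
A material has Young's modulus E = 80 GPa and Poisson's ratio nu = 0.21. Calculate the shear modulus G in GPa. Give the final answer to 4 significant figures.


G = E / (2*(1+nu))
G = 80 / (2*(1+0.21))
G = 33.06 GPa


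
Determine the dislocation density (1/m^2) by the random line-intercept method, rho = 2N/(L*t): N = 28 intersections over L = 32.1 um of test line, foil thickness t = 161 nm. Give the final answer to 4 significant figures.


rho = 2N / (L * t)
L = 32.1 um = 3.21e-05 m, t = 161 nm = 1.61e-07 m
rho = 2 * 28 / (3.21e-05 * 1.61e-07)
rho = 1.084e+13 1/m^2


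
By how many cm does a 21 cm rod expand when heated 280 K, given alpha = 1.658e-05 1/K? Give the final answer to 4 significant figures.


dL = L0 * alpha * dT
dL = 21 * 1.658e-05 * 280
dL = 0.09749 cm


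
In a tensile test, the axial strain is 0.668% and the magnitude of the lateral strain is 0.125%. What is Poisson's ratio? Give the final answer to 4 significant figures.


nu = -epsilon_lat / epsilon_axial
Lateral strain is contraction (negative), so using magnitudes:
nu = 0.125 / 0.668
nu = 0.1871


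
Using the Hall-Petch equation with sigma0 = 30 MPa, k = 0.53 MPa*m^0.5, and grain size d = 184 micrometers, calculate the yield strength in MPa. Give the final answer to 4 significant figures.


sigma_y = sigma0 + k / sqrt(d)
d = 184 um = 1.84e-04 m
sigma_y = 30 + 0.53 / sqrt(1.84e-04)
sigma_y = 69.07 MPa


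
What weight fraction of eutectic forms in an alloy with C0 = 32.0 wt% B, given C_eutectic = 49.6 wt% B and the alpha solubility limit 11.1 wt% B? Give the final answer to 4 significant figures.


f_primary = (C_e - C0) / (C_e - C_alpha_max)
f_primary = (49.6 - 32.0) / (49.6 - 11.1)
f_primary = 0.457143
f_eutectic = 1 - 0.457143 = 0.5429


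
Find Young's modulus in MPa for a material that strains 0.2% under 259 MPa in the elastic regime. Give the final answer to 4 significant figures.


E = sigma / epsilon
epsilon = 0.2% = 2e-03
E = 259 / 2e-03
E = 129500 MPa


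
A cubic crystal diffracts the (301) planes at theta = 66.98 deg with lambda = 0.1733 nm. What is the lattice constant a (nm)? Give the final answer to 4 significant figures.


d = lambda / (2*sin(theta))
d = 0.1733 / (2*sin(66.98 deg))
d = 0.0941471 nm
a = d * sqrt(h^2+k^2+l^2) = 0.0941471 * sqrt(10)
a = 0.2977 nm


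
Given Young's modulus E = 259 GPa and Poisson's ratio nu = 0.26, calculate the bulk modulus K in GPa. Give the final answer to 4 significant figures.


K = E / (3*(1-2*nu))
K = 259 / (3*(1-2*0.26))
K = 179.9 GPa


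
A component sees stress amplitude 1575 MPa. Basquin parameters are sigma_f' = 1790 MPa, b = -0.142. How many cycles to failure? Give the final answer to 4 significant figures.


sigma_a = sigma_f' * (2*Nf)^b
2*Nf = (sigma_a / sigma_f')^(1/b)
2*Nf = (1575 / 1790)^(1/-0.142)
2*Nf = 2.46238
Nf = 1.231 cycles


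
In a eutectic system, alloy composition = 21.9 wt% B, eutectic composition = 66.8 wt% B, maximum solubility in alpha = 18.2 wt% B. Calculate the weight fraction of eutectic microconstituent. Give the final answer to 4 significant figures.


f_primary = (C_e - C0) / (C_e - C_alpha_max)
f_primary = (66.8 - 21.9) / (66.8 - 18.2)
f_primary = 0.923868
f_eutectic = 1 - 0.923868 = 0.07613


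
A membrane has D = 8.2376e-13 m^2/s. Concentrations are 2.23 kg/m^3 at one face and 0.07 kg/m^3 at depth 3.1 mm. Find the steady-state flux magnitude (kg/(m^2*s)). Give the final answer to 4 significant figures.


J = -D * (dC/dx) = D * (C1 - C2) / dx
J = 8.2376e-13 * (2.23 - 0.07) / 3.1e-03
J = 5.74e-10 kg/(m^2*s)


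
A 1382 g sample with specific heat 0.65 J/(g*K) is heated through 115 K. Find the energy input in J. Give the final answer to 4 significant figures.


Q = m * cp * dT
Q = 1382 * 0.65 * 115
Q = 103300 J


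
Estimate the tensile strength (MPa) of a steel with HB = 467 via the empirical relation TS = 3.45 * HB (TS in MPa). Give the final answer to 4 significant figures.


TS (MPa) = 3.45 * HB
TS = 3.45 * 467
TS = 1611 MPa


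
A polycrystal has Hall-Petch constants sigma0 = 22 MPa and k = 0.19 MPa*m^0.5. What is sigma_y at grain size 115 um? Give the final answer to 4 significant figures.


sigma_y = sigma0 + k / sqrt(d)
d = 115 um = 1.15e-04 m
sigma_y = 22 + 0.19 / sqrt(1.15e-04)
sigma_y = 39.72 MPa


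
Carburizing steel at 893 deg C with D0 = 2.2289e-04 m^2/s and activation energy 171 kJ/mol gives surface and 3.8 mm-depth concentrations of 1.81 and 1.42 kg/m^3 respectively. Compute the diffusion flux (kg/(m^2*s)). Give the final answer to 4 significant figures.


Step 1: D = D0 * exp(-Qd/(R*T))
T = 893 + 273.15 = 1166.15 K
D = 2.2289e-04 * exp(-171e3 / (8.314 * 1166.15)) = 4.87883e-12 m^2/s
Step 2: J = D * (C1 - C2) / dx
J = 4.87883e-12 * (1.81 - 1.42) / 3.8e-03
J = 5.007e-10 kg/(m^2*s)


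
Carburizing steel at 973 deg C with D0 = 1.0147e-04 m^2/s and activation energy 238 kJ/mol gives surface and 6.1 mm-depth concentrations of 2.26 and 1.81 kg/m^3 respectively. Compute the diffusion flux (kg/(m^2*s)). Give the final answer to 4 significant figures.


Step 1: D = D0 * exp(-Qd/(R*T))
T = 973 + 273.15 = 1246.15 K
D = 1.0147e-04 * exp(-238e3 / (8.314 * 1246.15)) = 1.07096e-14 m^2/s
Step 2: J = D * (C1 - C2) / dx
J = 1.07096e-14 * (2.26 - 1.81) / 6.1e-03
J = 7.901e-13 kg/(m^2*s)


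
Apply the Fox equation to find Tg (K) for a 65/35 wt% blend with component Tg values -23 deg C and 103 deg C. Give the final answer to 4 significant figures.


1/Tg = w1/Tg1 + w2/Tg2 (in Kelvin)
Tg1 = 250.15 K, Tg2 = 376.15 K
1/Tg = 0.65/250.15 + 0.35/376.15
Tg = 283.4 K


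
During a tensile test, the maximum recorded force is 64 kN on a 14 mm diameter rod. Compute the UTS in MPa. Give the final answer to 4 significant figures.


A0 = pi*(d/2)^2 = pi*(14/2)^2 = 153.938 mm^2
UTS = F_max / A0 = 64*1000 / 153.938
UTS = 415.8 MPa


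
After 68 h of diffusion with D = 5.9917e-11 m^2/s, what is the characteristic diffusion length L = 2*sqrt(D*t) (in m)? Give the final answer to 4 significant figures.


t = 68 hr = 244800 s
Diffusion length = 2*sqrt(D*t)
= 2*sqrt(5.9917e-11 * 244800)
= 7.66e-03 m


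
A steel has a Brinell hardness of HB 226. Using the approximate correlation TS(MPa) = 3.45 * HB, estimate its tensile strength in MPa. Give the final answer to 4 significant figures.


TS (MPa) = 3.45 * HB
TS = 3.45 * 226
TS = 779.7 MPa


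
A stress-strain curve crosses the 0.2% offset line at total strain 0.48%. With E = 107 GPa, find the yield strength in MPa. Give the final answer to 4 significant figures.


Offset strain = 0.002
Elastic strain at yield = total_strain - offset = 4.8e-03 - 0.002 = 2.8e-03
sigma_y = E * elastic_strain = 107000 * 2.8e-03
sigma_y = 299.6 MPa


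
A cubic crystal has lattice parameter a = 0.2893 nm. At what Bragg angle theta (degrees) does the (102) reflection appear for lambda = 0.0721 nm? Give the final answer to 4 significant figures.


d = a / sqrt(h^2+k^2+l^2)
d = 0.2893 / sqrt(5) = 0.129379 nm
lambda = 2*d*sin(theta)  =>  sin(theta) = lambda / (2*d)
sin(theta) = 0.0721 / (2 * 0.129379) = 0.278639
theta = 16.18 deg


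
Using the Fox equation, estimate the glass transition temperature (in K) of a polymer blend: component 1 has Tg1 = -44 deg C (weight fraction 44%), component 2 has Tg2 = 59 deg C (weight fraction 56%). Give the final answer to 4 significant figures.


1/Tg = w1/Tg1 + w2/Tg2 (in Kelvin)
Tg1 = 229.15 K, Tg2 = 332.15 K
1/Tg = 0.44/229.15 + 0.56/332.15
Tg = 277.3 K


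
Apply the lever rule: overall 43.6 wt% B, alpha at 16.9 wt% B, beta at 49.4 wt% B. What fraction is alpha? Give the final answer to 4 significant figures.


f_alpha = (C_beta - C0) / (C_beta - C_alpha)
f_alpha = (49.4 - 43.6) / (49.4 - 16.9)
f_alpha = 0.1785


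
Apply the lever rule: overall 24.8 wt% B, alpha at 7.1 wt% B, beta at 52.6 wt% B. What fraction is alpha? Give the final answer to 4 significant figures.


f_alpha = (C_beta - C0) / (C_beta - C_alpha)
f_alpha = (52.6 - 24.8) / (52.6 - 7.1)
f_alpha = 0.611


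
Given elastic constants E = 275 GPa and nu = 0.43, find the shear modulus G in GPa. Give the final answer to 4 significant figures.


G = E / (2*(1+nu))
G = 275 / (2*(1+0.43))
G = 96.15 GPa


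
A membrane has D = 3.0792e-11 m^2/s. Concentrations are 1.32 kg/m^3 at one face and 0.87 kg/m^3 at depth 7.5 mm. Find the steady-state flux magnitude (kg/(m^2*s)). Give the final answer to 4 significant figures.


J = -D * (dC/dx) = D * (C1 - C2) / dx
J = 3.0792e-11 * (1.32 - 0.87) / 7.5e-03
J = 1.848e-09 kg/(m^2*s)


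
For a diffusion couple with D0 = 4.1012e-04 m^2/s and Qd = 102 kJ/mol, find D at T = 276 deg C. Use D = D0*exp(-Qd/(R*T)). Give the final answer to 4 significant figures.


D = D0 * exp(-Qd / (R*T))
T = 549.15 K
D = 4.1012e-04 * exp(-102e3 / (8.314 * 549.15))
D = 8.136e-14 m^2/s


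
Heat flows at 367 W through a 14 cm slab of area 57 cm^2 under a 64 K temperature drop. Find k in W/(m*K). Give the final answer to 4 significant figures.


k = Q*L / (A*dT)
L = 0.14 m, A = 5.7e-03 m^2
k = 367 * 0.14 / (5.7e-03 * 64)
k = 140.8 W/(m*K)


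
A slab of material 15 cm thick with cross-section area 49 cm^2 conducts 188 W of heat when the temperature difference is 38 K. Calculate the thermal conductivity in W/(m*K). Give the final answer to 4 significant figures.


k = Q*L / (A*dT)
L = 0.15 m, A = 4.9e-03 m^2
k = 188 * 0.15 / (4.9e-03 * 38)
k = 151.5 W/(m*K)


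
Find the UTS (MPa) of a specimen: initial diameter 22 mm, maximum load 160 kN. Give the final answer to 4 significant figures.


A0 = pi*(d/2)^2 = pi*(22/2)^2 = 380.133 mm^2
UTS = F_max / A0 = 160*1000 / 380.133
UTS = 420.9 MPa


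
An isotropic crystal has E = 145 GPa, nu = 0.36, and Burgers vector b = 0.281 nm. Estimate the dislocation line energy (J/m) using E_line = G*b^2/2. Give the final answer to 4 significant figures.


Step 1: G = E / (2*(1+nu))
G = 145 / (2*(1+0.36)) = 53.3088 GPa = 5.33088e+10 Pa
Step 2: E_line = G*b^2/2
b = 0.281 nm = 2.81e-10 m
E_line = 0.5 * 5.33088e+10 * (2.81e-10)^2 = 2.105e-09 J/m


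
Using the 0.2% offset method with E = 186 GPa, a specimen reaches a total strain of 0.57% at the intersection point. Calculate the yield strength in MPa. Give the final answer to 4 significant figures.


Offset strain = 0.002
Elastic strain at yield = total_strain - offset = 5.7e-03 - 0.002 = 3.7e-03
sigma_y = E * elastic_strain = 186000 * 3.7e-03
sigma_y = 688.2 MPa


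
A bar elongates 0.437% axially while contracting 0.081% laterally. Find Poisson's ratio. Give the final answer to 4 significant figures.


nu = -epsilon_lat / epsilon_axial
Lateral strain is contraction (negative), so using magnitudes:
nu = 0.081 / 0.437
nu = 0.1854


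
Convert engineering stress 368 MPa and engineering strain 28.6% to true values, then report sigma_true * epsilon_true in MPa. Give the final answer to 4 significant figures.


sigma_true = sigma_eng * (1 + epsilon_eng)
sigma_true = 368 * (1 + 0.286) = 473.248 MPa
epsilon_true = ln(1 + epsilon_eng)
epsilon_true = ln(1 + 0.286) = 0.251537
sigma_true * epsilon_true = 473.248 * 0.251537 = 119 MPa


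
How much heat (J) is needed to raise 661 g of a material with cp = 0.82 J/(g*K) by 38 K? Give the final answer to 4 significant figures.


Q = m * cp * dT
Q = 661 * 0.82 * 38
Q = 20600 J


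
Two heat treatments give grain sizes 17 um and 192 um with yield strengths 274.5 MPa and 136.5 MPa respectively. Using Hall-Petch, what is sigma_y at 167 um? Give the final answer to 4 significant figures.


sigma_y = sigma0 + k / sqrt(d)
1/sqrt(d1) = 1/sqrt(1.7e-05) = 242.536;  1/sqrt(d2) = 72.1688
k = (sigma1 - sigma2) / (1/sqrt(d1) - 1/sqrt(d2)) = (274.5 - 136.5) / (242.536 - 72.1688) = 0.810017 MPa*m^0.5
sigma0 = sigma1 - k/sqrt(d1) = 274.5 - 0.810017*242.536 = 78.0421 MPa
sigma_y(d3) = 78.0421 + 0.810017 / sqrt(1.67e-04) = 140.7 MPa


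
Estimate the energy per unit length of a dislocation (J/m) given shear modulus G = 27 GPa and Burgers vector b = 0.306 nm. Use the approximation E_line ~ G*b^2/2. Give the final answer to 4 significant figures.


E = G*b^2/2
b = 0.306 nm = 3.06e-10 m
G = 27 GPa = 2.7e+10 Pa
E = 0.5 * 2.7e+10 * (3.06e-10)^2
E = 1.264e-09 J/m


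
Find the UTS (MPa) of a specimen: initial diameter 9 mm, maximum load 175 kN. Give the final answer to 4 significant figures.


A0 = pi*(d/2)^2 = pi*(9/2)^2 = 63.6173 mm^2
UTS = F_max / A0 = 175*1000 / 63.6173
UTS = 2751 MPa


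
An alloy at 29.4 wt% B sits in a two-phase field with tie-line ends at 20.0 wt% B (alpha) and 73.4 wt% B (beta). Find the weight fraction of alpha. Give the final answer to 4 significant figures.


f_alpha = (C_beta - C0) / (C_beta - C_alpha)
f_alpha = (73.4 - 29.4) / (73.4 - 20.0)
f_alpha = 0.824


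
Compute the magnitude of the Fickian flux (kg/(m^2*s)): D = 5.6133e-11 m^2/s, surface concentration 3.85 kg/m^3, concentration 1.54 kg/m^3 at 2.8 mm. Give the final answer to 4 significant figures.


J = -D * (dC/dx) = D * (C1 - C2) / dx
J = 5.6133e-11 * (3.85 - 1.54) / 2.8e-03
J = 4.631e-08 kg/(m^2*s)


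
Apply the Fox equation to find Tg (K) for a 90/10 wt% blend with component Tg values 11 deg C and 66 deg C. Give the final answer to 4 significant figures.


1/Tg = w1/Tg1 + w2/Tg2 (in Kelvin)
Tg1 = 284.15 K, Tg2 = 339.15 K
1/Tg = 0.9/284.15 + 0.1/339.15
Tg = 288.8 K


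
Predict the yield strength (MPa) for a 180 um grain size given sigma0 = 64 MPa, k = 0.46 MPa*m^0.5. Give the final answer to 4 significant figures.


sigma_y = sigma0 + k / sqrt(d)
d = 180 um = 1.8e-04 m
sigma_y = 64 + 0.46 / sqrt(1.8e-04)
sigma_y = 98.29 MPa


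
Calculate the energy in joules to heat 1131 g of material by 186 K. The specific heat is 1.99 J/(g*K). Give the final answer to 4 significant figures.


Q = m * cp * dT
Q = 1131 * 1.99 * 186
Q = 418600 J


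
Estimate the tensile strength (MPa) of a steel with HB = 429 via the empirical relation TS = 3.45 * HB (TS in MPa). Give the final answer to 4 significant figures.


TS (MPa) = 3.45 * HB
TS = 3.45 * 429
TS = 1480 MPa


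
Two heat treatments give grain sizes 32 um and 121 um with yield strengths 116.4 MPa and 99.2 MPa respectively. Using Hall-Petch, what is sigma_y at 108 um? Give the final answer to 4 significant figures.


sigma_y = sigma0 + k / sqrt(d)
1/sqrt(d1) = 1/sqrt(3.2e-05) = 176.777;  1/sqrt(d2) = 90.9091
k = (sigma1 - sigma2) / (1/sqrt(d1) - 1/sqrt(d2)) = (116.4 - 99.2) / (176.777 - 90.9091) = 0.200308 MPa*m^0.5
sigma0 = sigma1 - k/sqrt(d1) = 116.4 - 0.200308*176.777 = 80.9901 MPa
sigma_y(d3) = 80.9901 + 0.200308 / sqrt(1.08e-04) = 100.3 MPa


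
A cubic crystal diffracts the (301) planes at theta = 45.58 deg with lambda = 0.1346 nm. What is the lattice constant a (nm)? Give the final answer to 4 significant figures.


d = lambda / (2*sin(theta))
d = 0.1346 / (2*sin(45.58 deg))
d = 0.0942276 nm
a = d * sqrt(h^2+k^2+l^2) = 0.0942276 * sqrt(10)
a = 0.298 nm


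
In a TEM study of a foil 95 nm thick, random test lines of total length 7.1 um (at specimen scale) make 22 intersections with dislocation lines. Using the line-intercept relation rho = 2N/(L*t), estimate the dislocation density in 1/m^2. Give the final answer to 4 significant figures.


rho = 2N / (L * t)
L = 7.1 um = 7.1e-06 m, t = 95 nm = 9.5e-08 m
rho = 2 * 22 / (7.1e-06 * 9.5e-08)
rho = 6.523e+13 1/m^2


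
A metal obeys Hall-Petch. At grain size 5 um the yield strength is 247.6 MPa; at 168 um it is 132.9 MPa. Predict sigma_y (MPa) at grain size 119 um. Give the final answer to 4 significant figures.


sigma_y = sigma0 + k / sqrt(d)
1/sqrt(d1) = 1/sqrt(5e-06) = 447.214;  1/sqrt(d2) = 77.1517
k = (sigma1 - sigma2) / (1/sqrt(d1) - 1/sqrt(d2)) = (247.6 - 132.9) / (447.214 - 77.1517) = 0.309948 MPa*m^0.5
sigma0 = sigma1 - k/sqrt(d1) = 247.6 - 0.309948*447.214 = 108.987 MPa
sigma_y(d3) = 108.987 + 0.309948 / sqrt(1.19e-04) = 137.4 MPa


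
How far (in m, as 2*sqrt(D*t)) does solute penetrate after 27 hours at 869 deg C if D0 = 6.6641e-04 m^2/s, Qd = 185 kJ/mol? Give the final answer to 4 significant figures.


Step 1: D = D0 * exp(-Qd/(R*T))
T = 1142.15 K
D = 6.6641e-04 * exp(-185e3 / (8.314 * 1142.15)) = 2.30525e-12 m^2/s
Step 2: L = 2*sqrt(D*t)
t = 27 h = 97200 s
L = 2*sqrt(2.30525e-12 * 97200) = 9.467e-04 m


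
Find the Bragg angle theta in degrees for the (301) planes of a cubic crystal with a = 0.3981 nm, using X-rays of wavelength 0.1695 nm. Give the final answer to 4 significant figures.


d = a / sqrt(h^2+k^2+l^2)
d = 0.3981 / sqrt(10) = 0.12589 nm
lambda = 2*d*sin(theta)  =>  sin(theta) = lambda / (2*d)
sin(theta) = 0.1695 / (2 * 0.12589) = 0.673205
theta = 42.31 deg


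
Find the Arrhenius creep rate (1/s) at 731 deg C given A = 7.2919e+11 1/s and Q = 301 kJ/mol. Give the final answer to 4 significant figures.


rate = A * exp(-Q / (R*T))
T = 731 + 273.15 = 1004.15 K
rate = 7.2919e+11 * exp(-301e3 / (8.314 * 1004.15))
rate = 1.602e-04 1/s


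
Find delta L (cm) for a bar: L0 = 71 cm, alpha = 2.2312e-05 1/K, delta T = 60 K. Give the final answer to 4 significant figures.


dL = L0 * alpha * dT
dL = 71 * 2.2312e-05 * 60
dL = 0.09505 cm


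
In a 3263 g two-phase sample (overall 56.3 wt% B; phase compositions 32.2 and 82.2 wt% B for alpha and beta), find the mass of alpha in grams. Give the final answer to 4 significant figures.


f_alpha = (C_beta - C0) / (C_beta - C_alpha)
f_alpha = (82.2 - 56.3) / (82.2 - 32.2) = 0.518
m_alpha = f_alpha * m_total = 0.518 * 3263 = 1690 g


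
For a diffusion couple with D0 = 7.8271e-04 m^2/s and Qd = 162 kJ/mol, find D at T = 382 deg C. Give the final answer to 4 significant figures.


D = D0 * exp(-Qd / (R*T))
T = 655.15 K
D = 7.8271e-04 * exp(-162e3 / (8.314 * 655.15))
D = 9.484e-17 m^2/s


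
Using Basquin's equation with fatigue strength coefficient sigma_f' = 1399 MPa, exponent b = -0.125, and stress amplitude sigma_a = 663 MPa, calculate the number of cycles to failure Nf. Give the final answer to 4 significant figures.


sigma_a = sigma_f' * (2*Nf)^b
2*Nf = (sigma_a / sigma_f')^(1/b)
2*Nf = (663 / 1399)^(1/-0.125)
2*Nf = 393.037
Nf = 196.5 cycles


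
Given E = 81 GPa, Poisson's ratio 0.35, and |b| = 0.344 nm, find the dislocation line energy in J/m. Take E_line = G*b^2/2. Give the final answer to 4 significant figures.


Step 1: G = E / (2*(1+nu))
G = 81 / (2*(1+0.35)) = 30 GPa = 3e+10 Pa
Step 2: E_line = G*b^2/2
b = 0.344 nm = 3.44e-10 m
E_line = 0.5 * 3e+10 * (3.44e-10)^2 = 1.775e-09 J/m


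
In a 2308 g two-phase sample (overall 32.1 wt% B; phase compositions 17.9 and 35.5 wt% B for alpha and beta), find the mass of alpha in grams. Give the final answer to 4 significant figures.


f_alpha = (C_beta - C0) / (C_beta - C_alpha)
f_alpha = (35.5 - 32.1) / (35.5 - 17.9) = 0.193182
m_alpha = f_alpha * m_total = 0.193182 * 2308 = 445.9 g


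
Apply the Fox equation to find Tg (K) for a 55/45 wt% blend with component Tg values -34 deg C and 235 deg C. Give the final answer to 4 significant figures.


1/Tg = w1/Tg1 + w2/Tg2 (in Kelvin)
Tg1 = 239.15 K, Tg2 = 508.15 K
1/Tg = 0.55/239.15 + 0.45/508.15
Tg = 313.9 K


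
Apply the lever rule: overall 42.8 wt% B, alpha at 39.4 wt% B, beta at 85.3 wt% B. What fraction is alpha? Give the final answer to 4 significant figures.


f_alpha = (C_beta - C0) / (C_beta - C_alpha)
f_alpha = (85.3 - 42.8) / (85.3 - 39.4)
f_alpha = 0.9259


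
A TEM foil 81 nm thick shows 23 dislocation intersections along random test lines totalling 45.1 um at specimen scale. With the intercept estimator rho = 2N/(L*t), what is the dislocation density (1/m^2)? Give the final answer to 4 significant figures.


rho = 2N / (L * t)
L = 45.1 um = 4.51e-05 m, t = 81 nm = 8.1e-08 m
rho = 2 * 23 / (4.51e-05 * 8.1e-08)
rho = 1.259e+13 1/m^2
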